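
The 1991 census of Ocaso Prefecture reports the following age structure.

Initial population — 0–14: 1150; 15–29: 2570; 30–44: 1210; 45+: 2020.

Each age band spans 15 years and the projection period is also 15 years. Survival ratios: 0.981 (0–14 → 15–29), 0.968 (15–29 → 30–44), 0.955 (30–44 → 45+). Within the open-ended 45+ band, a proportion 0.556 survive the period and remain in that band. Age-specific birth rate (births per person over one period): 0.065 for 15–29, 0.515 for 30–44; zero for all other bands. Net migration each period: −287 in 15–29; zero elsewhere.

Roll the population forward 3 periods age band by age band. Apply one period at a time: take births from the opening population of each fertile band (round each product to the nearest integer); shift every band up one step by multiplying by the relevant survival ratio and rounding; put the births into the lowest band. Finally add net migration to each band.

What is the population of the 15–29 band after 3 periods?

1024

After projecting period 1:
Births: 2570 * 0.065 = 167, 1210 * 0.515 = 623 ⇒ total 790
15–29: 1150 * 0.981 = 1128
30–44: 2570 * 0.968 = 2488
45+: 1210 * 0.955 + 2020 * 0.556 = 1156 + 1123 = 2279
Net migration: 15–29 − 287 → 841
Giving 790 / 841 / 2488 / 2279.
After projecting period 2:
Births: 841 * 0.065 = 55, 2488 * 0.515 = 1281 ⇒ total 1336
15–29: 790 * 0.981 = 775
30–44: 841 * 0.968 = 814
45+: 2488 * 0.955 + 2279 * 0.556 = 2376 + 1267 = 3643
Net migration: 15–29 − 287 → 488
Giving 1336 / 488 / 814 / 3643.
After projecting period 3:
Births: 488 * 0.065 = 32, 814 * 0.515 = 419 ⇒ total 451
15–29: 1336 * 0.981 = 1311
30–44: 488 * 0.968 = 472
45+: 814 * 0.955 + 3643 * 0.556 = 777 + 2026 = 2803
Net migration: 15–29 − 287 → 1024
Giving 451 / 1024 / 472 / 2803.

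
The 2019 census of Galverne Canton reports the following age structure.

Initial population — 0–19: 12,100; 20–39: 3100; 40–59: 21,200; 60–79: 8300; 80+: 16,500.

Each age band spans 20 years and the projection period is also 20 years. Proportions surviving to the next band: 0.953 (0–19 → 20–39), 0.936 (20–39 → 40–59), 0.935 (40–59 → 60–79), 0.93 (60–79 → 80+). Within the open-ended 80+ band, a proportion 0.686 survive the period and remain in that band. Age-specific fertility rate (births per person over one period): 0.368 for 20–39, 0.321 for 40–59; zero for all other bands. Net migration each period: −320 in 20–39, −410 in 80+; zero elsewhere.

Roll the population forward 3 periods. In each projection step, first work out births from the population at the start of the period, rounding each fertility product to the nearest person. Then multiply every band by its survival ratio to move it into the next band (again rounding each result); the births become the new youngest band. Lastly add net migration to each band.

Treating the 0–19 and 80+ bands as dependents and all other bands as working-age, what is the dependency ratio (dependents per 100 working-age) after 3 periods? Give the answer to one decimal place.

Period 1.
Births: 3100 × 0.368 = 1141, 21200 × 0.321 = 6805 ⇒ total 7946
20–39: 12100 × 0.953 = 11531
40–59: 3100 × 0.936 = 2902
60–79: 21200 × 0.935 = 19822
80+: 8300 × 0.93 + 16500 × 0.686 = 7719 + 11319 = 19038
Net migration: 20–39 − 320 → 11211; 80+ − 410 → 18628
Giving 7946 / 11211 / 2902 / 19822 / 18628.
Period 2.
Births: 11211 × 0.368 = 4126, 2902 × 0.321 = 932 ⇒ total 5058
20–39: 7946 × 0.953 = 7573
40–59: 11211 × 0.936 = 10493
60–79: 2902 × 0.935 = 2713
80+: 19822 × 0.93 + 18628 × 0.686 = 18434 + 12779 = 31213
Net migration: 20–39 − 320 → 7253; 80+ − 410 → 30803
Giving 5058 / 7253 / 10493 / 2713 / 30803.
Period 3.
Births: 7253 × 0.368 = 2669, 10493 × 0.321 = 3368 ⇒ total 6037
20–39: 5058 × 0.953 = 4820
40–59: 7253 × 0.936 = 6789
60–79: 10493 × 0.935 = 9811
80+: 2713 × 0.93 + 30803 × 0.686 = 2523 + 21131 = 23654
Net migration: 20–39 − 320 → 4500; 80+ − 410 → 23244
Giving 6037 / 4500 / 6789 / 9811 / 23244.
Dependents (band 0–19 + band 80+) = 6037 + 23244 = 29281; working-age = 21100; ratio = 29281/21100 × 100 = 138.8

138.8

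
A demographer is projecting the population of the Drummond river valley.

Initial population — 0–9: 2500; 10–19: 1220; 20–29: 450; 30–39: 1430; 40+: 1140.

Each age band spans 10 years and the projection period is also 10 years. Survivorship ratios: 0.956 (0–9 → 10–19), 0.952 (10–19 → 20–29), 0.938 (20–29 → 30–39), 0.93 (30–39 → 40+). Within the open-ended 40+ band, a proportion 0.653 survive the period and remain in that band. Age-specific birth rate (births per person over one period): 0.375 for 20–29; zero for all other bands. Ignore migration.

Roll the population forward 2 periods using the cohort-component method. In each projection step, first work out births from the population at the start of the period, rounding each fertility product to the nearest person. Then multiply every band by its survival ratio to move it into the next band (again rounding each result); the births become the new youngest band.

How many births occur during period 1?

169

Period 1:
Births: 450 × 0.375 = 169
10–19: 2500 × 0.956 = 2390
20–29: 1220 × 0.952 = 1161
30–39: 450 × 0.938 = 422
40+: 1430 × 0.93 + 1140 × 0.653 = 1330 + 744 = 2074
Giving 169 / 2390 / 1161 / 422 / 2074.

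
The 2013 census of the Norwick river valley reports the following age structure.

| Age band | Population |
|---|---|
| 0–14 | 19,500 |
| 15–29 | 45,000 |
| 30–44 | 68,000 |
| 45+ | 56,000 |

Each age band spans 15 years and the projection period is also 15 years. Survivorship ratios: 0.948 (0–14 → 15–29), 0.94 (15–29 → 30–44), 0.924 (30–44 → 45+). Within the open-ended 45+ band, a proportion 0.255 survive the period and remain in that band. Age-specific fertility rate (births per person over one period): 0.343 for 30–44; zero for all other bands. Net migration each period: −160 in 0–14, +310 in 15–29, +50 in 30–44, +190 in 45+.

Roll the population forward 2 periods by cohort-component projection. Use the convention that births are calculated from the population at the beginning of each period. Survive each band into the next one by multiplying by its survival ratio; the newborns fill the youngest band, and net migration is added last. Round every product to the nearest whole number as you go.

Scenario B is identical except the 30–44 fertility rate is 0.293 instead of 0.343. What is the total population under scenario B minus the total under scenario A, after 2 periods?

[period 1]
Births: 68000 × 0.343 = 23324
15–29: 19500 × 0.948 = 18486
30–44: 45000 × 0.94 = 42300
45+: 68000 × 0.924 + 56000 × 0.255 = 62832 + 14280 = 77112
Net migration: 0–14 − 160 → 23164; 15–29 + 310 → 18796; 30–44 + 50 → 42350; 45+ + 190 → 77302
→ [23164, 18796, 42350, 77302]
[period 2]
Births: 42350 × 0.343 = 14526
15–29: 23164 × 0.948 = 21959
30–44: 18796 × 0.94 = 17668
45+: 42350 × 0.924 + 77302 × 0.255 = 39131 + 19712 = 58843
Net migration: 0–14 − 160 → 14366; 15–29 + 310 → 22269; 30–44 + 50 → 17718; 45+ + 190 → 59033
→ [14366, 22269, 17718, 59033]
Scenario A total after 2 periods: 113386
Scenario B projection —
[period 1]
Births: 68000 × 0.293 = 19924
15–29: 19500 × 0.948 = 18486
30–44: 45000 × 0.94 = 42300
45+: 68000 × 0.924 + 56000 × 0.255 = 62832 + 14280 = 77112
Net migration: 0–14 − 160 → 19764; 15–29 + 310 → 18796; 30–44 + 50 → 42350; 45+ + 190 → 77302
→ [19764, 18796, 42350, 77302]
[period 2]
Births: 42350 × 0.293 = 12409
15–29: 19764 × 0.948 = 18736
30–44: 18796 × 0.94 = 17668
45+: 42350 × 0.924 + 77302 × 0.255 = 39131 + 19712 = 58843
Net migration: 0–14 − 160 → 12249; 15–29 + 310 → 19046; 30–44 + 50 → 17718; 45+ + 190 → 59033
→ [12249, 19046, 17718, 59033]
Scenario B total after 2 periods: 108046
Difference B − A = 108046 − 113386 = -5340

-5340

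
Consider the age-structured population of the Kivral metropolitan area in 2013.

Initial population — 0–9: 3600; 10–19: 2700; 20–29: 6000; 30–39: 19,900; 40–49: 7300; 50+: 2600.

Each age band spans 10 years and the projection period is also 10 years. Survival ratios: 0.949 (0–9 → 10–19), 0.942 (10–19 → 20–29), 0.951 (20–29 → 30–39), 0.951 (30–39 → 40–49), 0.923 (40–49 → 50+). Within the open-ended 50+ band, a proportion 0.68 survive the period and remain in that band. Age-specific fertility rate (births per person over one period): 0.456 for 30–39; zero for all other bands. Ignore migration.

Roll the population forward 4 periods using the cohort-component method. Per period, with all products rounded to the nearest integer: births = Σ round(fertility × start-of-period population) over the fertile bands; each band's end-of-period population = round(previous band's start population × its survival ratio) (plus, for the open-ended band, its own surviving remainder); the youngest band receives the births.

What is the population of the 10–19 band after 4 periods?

1047

Period 1.
Births: 19900 × 0.456 = 9074
10–19: 3600 × 0.949 = 3416
20–29: 2700 × 0.942 = 2543
30–39: 6000 × 0.951 = 5706
40–49: 19900 × 0.951 = 18925
50+: 7300 × 0.923 + 2600 × 0.68 = 6738 + 1768 = 8506
Population now: 0–9=9074, 10–19=3416, 20–29=2543, 30–39=5706, 40–49=18925, 50+=8506
Period 2.
Births: 5706 × 0.456 = 2602
10–19: 9074 × 0.949 = 8611
20–29: 3416 × 0.942 = 3218
30–39: 2543 × 0.951 = 2418
40–49: 5706 × 0.951 = 5426
50+: 18925 × 0.923 + 8506 × 0.68 = 17468 + 5784 = 23252
Population now: 0–9=2602, 10–19=8611, 20–29=3218, 30–39=2418, 40–49=5426, 50+=23252
Period 3.
Births: 2418 × 0.456 = 1103
10–19: 2602 × 0.949 = 2469
20–29: 8611 × 0.942 = 8112
30–39: 3218 × 0.951 = 3060
40–49: 2418 × 0.951 = 2300
50+: 5426 × 0.923 + 23252 × 0.68 = 5008 + 15811 = 20819
Population now: 0–9=1103, 10–19=2469, 20–29=8112, 30–39=3060, 40–49=2300, 50+=20819
Period 4.
Births: 3060 × 0.456 = 1395
10–19: 1103 × 0.949 = 1047
20–29: 2469 × 0.942 = 2326
30–39: 8112 × 0.951 = 7715
40–49: 3060 × 0.951 = 2910
50+: 2300 × 0.923 + 20819 × 0.68 = 2123 + 14157 = 16280
Population now: 0–9=1395, 10–19=1047, 20–29=2326, 30–39=7715, 40–49=2910, 50+=16280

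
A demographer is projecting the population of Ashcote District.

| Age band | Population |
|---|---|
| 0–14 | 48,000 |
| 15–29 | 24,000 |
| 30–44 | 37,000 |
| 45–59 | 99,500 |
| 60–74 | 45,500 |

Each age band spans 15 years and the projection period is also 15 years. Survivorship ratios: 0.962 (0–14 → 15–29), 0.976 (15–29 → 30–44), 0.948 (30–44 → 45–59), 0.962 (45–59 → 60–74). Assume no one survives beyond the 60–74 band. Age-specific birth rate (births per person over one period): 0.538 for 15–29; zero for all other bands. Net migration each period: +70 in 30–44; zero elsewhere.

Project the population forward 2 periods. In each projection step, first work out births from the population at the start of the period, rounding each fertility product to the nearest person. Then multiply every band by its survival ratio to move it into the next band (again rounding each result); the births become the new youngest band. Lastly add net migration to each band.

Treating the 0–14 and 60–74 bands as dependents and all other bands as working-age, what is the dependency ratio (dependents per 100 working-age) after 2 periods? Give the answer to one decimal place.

After projecting period 1:
Births: 24000 × 0.538 = 12912
15–29: 48000 × 0.962 = 46176
30–44: 24000 × 0.976 = 23424
45–59: 37000 × 0.948 = 35076
60–74: 99500 × 0.962 = 95719
Net migration: 30–44 + 70 → 23494
→ [12912, 46176, 23494, 35076, 95719]
After projecting period 2:
Births: 46176 × 0.538 = 24843
15–29: 12912 × 0.962 = 12421
30–44: 46176 × 0.976 = 45068
45–59: 23494 × 0.948 = 22272
60–74: 35076 × 0.962 = 33743
Net migration: 30–44 + 70 → 45138
→ [24843, 12421, 45138, 22272, 33743]
Dependents (band 0–14 + band 60–74) = 24843 + 33743 = 58586; working-age = 79831; ratio = 58586/79831 × 100 = 73.4

73.4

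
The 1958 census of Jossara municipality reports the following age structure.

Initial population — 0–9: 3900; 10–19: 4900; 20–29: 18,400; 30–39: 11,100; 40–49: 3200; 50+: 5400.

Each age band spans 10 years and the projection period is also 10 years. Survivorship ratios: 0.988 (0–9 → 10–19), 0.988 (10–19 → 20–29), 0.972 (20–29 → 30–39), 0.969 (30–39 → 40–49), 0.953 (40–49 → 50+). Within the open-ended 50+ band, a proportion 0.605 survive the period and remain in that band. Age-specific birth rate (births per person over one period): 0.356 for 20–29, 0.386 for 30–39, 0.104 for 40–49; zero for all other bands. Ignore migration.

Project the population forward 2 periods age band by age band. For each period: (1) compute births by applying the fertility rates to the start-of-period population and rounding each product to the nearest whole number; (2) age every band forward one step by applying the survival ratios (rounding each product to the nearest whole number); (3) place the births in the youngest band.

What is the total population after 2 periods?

60695

Period 1:
Births: 18400 * 0.356 = 6550 ; 11100 * 0.386 = 4285 ; 3200 * 0.104 = 333 → 11168
10–19: 3900 * 0.988 = 3853
20–29: 4900 * 0.988 = 4841
30–39: 18400 * 0.972 = 17885
40–49: 11100 * 0.969 = 10756
50+: 3200 * 0.953 + 5400 * 0.605 = 3050 + 3267 = 6317
Population now: 0–9=11168, 10–19=3853, 20–29=4841, 30–39=17885, 40–49=10756, 50+=6317
Period 2:
Births: 4841 * 0.356 = 1723 ; 17885 * 0.386 = 6904 ; 10756 * 0.104 = 1119 → 9746
10–19: 11168 * 0.988 = 11034
20–29: 3853 * 0.988 = 3807
30–39: 4841 * 0.972 = 4705
40–49: 17885 * 0.969 = 17331
50+: 10756 * 0.953 + 6317 * 0.605 = 10250 + 3822 = 14072
Population now: 0–9=9746, 10–19=11034, 20–29=3807, 30–39=4705, 40–49=17331, 50+=14072
Total after period 2: 9746 + 11034 + 3807 + 4705 + 17331 + 14072 = 60695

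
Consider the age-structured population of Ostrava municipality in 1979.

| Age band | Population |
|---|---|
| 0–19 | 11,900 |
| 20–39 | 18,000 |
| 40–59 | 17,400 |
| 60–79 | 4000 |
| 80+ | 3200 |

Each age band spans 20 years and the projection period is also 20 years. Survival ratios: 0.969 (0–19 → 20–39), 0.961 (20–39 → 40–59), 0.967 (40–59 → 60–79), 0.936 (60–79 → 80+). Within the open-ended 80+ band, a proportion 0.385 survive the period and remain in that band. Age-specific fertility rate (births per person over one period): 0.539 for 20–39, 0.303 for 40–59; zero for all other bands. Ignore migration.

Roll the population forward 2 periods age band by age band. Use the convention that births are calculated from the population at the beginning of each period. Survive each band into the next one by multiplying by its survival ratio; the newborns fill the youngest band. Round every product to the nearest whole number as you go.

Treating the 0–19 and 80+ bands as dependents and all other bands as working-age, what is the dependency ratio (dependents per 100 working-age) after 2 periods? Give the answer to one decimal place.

68.8

Period 1.
Births: 18000 × 0.539 = 9702  |  17400 × 0.303 = 5272 → 14974
20–39: 11900 × 0.969 = 11531
40–59: 18000 × 0.961 = 17298
60–79: 17400 × 0.967 = 16826
80+: 4000 × 0.936 + 3200 × 0.385 = 3744 + 1232 = 4976
Giving 14974 / 11531 / 17298 / 16826 / 4976.
Period 2.
Births: 11531 × 0.539 = 6215  |  17298 × 0.303 = 5241 → 11456
20–39: 14974 × 0.969 = 14510
40–59: 11531 × 0.961 = 11081
60–79: 17298 × 0.967 = 16727
80+: 16826 × 0.936 + 4976 × 0.385 = 15749 + 1916 = 17665
Giving 11456 / 14510 / 11081 / 16727 / 17665.
Dependents (band 0–19 + band 80+) = 11456 + 17665 = 29121; working-age = 42318; ratio = 29121/42318 × 100 = 68.8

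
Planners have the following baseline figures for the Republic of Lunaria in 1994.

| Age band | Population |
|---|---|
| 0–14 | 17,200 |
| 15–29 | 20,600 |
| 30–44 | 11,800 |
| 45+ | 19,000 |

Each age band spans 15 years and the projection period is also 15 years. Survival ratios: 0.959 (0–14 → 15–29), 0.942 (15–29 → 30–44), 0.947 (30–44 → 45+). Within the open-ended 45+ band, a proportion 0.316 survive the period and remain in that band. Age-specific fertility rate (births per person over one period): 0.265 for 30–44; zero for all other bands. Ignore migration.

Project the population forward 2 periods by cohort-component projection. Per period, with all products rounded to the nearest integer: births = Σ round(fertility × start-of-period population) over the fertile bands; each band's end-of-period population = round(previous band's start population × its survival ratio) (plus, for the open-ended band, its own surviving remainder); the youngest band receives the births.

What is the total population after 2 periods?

(Bands numbered youngest = 1 to oldest = 4.)
After projecting period 1:
Births: 11800 * 0.265 = 3127
Band 2: 17200 * 0.959 = 16495
Band 3: 20600 * 0.942 = 19405
Band 4: 11800 * 0.947 + 19000 * 0.316 = 11175 + 6004 = 17179
→ [3127, 16495, 19405, 17179]
After projecting period 2:
Births: 19405 * 0.265 = 5142
Band 2: 3127 * 0.959 = 2999
Band 3: 16495 * 0.942 = 15538
Band 4: 19405 * 0.947 + 17179 * 0.316 = 18377 + 5429 = 23806
→ [5142, 2999, 15538, 23806]
Total after period 2: 5142 + 2999 + 15538 + 23806 = 47485

47485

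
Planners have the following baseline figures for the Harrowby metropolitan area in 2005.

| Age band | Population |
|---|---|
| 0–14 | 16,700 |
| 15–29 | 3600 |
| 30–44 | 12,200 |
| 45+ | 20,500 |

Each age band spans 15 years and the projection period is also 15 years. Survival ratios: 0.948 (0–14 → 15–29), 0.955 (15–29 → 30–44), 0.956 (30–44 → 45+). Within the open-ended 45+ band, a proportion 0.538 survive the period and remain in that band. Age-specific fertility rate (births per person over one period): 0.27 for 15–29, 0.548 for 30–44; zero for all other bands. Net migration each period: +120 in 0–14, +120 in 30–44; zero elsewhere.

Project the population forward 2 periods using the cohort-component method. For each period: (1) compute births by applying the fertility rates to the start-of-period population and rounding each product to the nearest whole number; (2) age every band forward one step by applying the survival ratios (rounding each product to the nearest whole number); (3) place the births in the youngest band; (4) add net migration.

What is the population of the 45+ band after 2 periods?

— Period 1 —
Births: 3600 × 0.27 = 972 ; 12200 × 0.548 = 6686 → 7658
15–29: 16700 × 0.948 = 15832
30–44: 3600 × 0.955 = 3438
45+: 12200 × 0.956 + 20500 × 0.538 = 11663 + 11029 = 22692
Net migration: 0–14 + 120 → 7778; 30–44 + 120 → 3558
End of period: [7778, 15832, 3558, 22692]
— Period 2 —
Births: 15832 × 0.27 = 4275 ; 3558 × 0.548 = 1950 → 6225
15–29: 7778 × 0.948 = 7374
30–44: 15832 × 0.955 = 15120
45+: 3558 × 0.956 + 22692 × 0.538 = 3401 + 12208 = 15609
Net migration: 0–14 + 120 → 6345; 30–44 + 120 → 15240
End of period: [6345, 7374, 15240, 15609]

15609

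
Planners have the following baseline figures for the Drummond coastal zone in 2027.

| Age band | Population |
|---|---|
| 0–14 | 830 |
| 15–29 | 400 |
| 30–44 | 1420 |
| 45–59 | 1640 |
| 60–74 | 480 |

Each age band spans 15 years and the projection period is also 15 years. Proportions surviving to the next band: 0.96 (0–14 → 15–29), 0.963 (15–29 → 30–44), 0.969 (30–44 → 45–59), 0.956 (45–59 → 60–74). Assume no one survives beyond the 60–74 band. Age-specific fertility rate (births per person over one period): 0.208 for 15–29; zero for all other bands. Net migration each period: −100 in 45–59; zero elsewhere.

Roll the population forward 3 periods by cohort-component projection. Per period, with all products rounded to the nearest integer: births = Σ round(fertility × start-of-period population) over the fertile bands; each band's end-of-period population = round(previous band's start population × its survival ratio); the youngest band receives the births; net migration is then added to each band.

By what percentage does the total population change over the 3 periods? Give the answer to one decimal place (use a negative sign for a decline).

Let group 1 be 0–14 through group 5 = 60–74.
Period 1:
Births: 400 × 0.208 = 83
Group 2: 830 × 0.96 = 797
Group 3: 400 × 0.963 = 385
Group 4: 1420 × 0.969 = 1376
Group 5: 1640 × 0.956 = 1568
Net migration: Group 4 − 100 → 1276
Giving 83 / 797 / 385 / 1276 / 1568.
Period 2:
Births: 797 × 0.208 = 166
Group 2: 83 × 0.96 = 80
Group 3: 797 × 0.963 = 768
Group 4: 385 × 0.969 = 373
Group 5: 1276 × 0.956 = 1220
Net migration: Group 4 − 100 → 273
Giving 166 / 80 / 768 / 273 / 1220.
Period 3:
Births: 80 × 0.208 = 17
Group 2: 166 × 0.96 = 159
Group 3: 80 × 0.963 = 77
Group 4: 768 × 0.969 = 744
Group 5: 273 × 0.956 = 261
Net migration: Group 4 − 100 → 644
Giving 17 / 159 / 77 / 644 / 261.
Total: 4770 → 1158; change = -3612; percentage change = -75.7%

-75.7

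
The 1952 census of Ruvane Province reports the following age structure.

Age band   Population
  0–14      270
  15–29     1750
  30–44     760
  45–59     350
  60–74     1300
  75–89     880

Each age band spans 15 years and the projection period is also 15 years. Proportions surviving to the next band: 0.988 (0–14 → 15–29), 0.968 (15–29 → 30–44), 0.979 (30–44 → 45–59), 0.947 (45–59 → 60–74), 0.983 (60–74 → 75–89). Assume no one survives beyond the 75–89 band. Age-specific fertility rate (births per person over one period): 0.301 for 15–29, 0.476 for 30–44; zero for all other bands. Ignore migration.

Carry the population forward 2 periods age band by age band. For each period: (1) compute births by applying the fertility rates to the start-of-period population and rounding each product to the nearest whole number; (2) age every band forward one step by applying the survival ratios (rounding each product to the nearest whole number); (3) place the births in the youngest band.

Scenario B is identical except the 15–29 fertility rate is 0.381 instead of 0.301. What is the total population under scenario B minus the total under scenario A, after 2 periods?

161

[period 1]
Births: 1750 × 0.301 = 527 ; 760 × 0.476 = 362 → 889
15–29: 270 × 0.988 = 267
30–44: 1750 × 0.968 = 1694
45–59: 760 × 0.979 = 744
60–74: 350 × 0.947 = 331
75–89: 1300 × 0.983 = 1278
End of period: [889, 267, 1694, 744, 331, 1278]
[period 2]
Births: 267 × 0.301 = 80 ; 1694 × 0.476 = 806 → 886
15–29: 889 × 0.988 = 878
30–44: 267 × 0.968 = 258
45–59: 1694 × 0.979 = 1658
60–74: 744 × 0.947 = 705
75–89: 331 × 0.983 = 325
End of period: [886, 878, 258, 1658, 705, 325]
Scenario A total after 2 periods: 4710
Scenario B projection —
[period 1]
Births: 1750 × 0.381 = 667 ; 760 × 0.476 = 362 → 1029
15–29: 270 × 0.988 = 267
30–44: 1750 × 0.968 = 1694
45–59: 760 × 0.979 = 744
60–74: 350 × 0.947 = 331
75–89: 1300 × 0.983 = 1278
End of period: [1029, 267, 1694, 744, 331, 1278]
[period 2]
Births: 267 × 0.381 = 102 ; 1694 × 0.476 = 806 → 908
15–29: 1029 × 0.988 = 1017
30–44: 267 × 0.968 = 258
45–59: 1694 × 0.979 = 1658
60–74: 744 × 0.947 = 705
75–89: 331 × 0.983 = 325
End of period: [908, 1017, 258, 1658, 705, 325]
Scenario B total after 2 periods: 4871
Difference B − A = 4871 − 4710 = 161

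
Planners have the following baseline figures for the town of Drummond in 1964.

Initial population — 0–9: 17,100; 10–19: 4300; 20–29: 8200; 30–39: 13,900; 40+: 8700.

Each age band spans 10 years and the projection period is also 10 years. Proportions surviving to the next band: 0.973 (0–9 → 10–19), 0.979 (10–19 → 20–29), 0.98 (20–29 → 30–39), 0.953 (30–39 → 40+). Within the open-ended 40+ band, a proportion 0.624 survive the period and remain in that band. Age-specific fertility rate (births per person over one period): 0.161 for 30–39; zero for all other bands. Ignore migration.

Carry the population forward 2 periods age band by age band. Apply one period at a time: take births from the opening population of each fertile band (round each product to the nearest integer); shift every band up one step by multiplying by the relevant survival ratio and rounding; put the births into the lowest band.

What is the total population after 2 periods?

43199

Let band 1 be 0–9 through band 5 = 40+.
After projecting period 1:
Births: 13900 * 0.161 = 2238
Band 2: 17100 * 0.973 = 16638
Band 3: 4300 * 0.979 = 4210
Band 4: 8200 * 0.98 = 8036
Band 5: 13900 * 0.953 + 8700 * 0.624 = 13247 + 5429 = 18676
→ [2238, 16638, 4210, 8036, 18676]
After projecting period 2:
Births: 8036 * 0.161 = 1294
Band 2: 2238 * 0.973 = 2178
Band 3: 16638 * 0.979 = 16289
Band 4: 4210 * 0.98 = 4126
Band 5: 8036 * 0.953 + 18676 * 0.624 = 7658 + 11654 = 19312
→ [1294, 2178, 16289, 4126, 19312]
Total after period 2: 1294 + 2178 + 16289 + 4126 + 19312 = 43199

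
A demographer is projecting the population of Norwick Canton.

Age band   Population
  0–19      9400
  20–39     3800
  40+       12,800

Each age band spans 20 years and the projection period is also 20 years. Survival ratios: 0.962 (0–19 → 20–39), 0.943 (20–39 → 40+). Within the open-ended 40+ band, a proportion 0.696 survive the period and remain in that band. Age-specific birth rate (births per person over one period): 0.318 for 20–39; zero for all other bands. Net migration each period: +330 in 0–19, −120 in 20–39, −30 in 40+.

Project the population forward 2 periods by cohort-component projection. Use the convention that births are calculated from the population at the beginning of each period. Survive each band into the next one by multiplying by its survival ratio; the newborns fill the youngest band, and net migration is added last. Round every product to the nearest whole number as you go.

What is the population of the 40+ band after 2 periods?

17058

Period 1.
Births: 3800 × 0.318 = 1208
20–39: 9400 × 0.962 = 9043
40+: 3800 × 0.943 + 12800 × 0.696 = 3583 + 8909 = 12492
Net migration: 0–19 + 330 → 1538; 20–39 − 120 → 8923; 40+ − 30 → 12462
Giving 1538 / 8923 / 12462.
Period 2.
Births: 8923 × 0.318 = 2838
20–39: 1538 × 0.962 = 1480
40+: 8923 × 0.943 + 12462 × 0.696 = 8414 + 8674 = 17088
Net migration: 0–19 + 330 → 3168; 20–39 − 120 → 1360; 40+ − 30 → 17058
Giving 3168 / 1360 / 17058.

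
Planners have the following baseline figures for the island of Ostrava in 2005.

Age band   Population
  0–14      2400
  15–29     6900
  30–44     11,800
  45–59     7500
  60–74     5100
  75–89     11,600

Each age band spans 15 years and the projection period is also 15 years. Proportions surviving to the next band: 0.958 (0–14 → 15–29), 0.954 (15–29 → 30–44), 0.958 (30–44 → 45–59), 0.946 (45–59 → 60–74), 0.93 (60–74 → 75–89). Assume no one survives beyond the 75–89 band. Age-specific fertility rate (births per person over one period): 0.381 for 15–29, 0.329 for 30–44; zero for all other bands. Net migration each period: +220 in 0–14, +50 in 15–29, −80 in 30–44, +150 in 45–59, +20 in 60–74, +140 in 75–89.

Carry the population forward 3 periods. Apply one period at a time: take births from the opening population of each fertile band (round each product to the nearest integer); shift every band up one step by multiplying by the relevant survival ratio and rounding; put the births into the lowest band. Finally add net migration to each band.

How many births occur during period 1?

6511

(Groups numbered youngest = 1 to oldest = 6.)
[period 1]
Births: 6900 × 0.381 = 2629  |  11800 × 0.329 = 3882 → 6511
Group 2: 2400 × 0.958 = 2299
Group 3: 6900 × 0.954 = 6583
Group 4: 11800 × 0.958 = 11304
Group 5: 7500 × 0.946 = 7095
Group 6: 5100 × 0.93 = 4743
Net migration: Group 1 + 220 → 6731; Group 2 + 50 → 2349; Group 3 − 80 → 6503; Group 4 + 150 → 11454; Group 5 + 20 → 7115; Group 6 + 140 → 4883
→ [6731, 2349, 6503, 11454, 7115, 4883]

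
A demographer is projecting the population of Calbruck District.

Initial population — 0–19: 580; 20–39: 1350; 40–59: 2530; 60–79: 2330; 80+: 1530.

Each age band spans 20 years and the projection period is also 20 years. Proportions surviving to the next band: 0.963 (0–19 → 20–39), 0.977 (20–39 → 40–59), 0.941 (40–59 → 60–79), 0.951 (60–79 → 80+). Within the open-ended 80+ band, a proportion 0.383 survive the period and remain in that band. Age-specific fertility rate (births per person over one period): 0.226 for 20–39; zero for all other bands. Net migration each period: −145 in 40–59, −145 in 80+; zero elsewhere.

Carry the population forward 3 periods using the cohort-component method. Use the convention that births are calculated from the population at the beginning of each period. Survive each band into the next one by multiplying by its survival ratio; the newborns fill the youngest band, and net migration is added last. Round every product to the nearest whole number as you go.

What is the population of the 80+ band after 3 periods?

Let band 1 be 0–19 through band 5 = 80+.
— Period 1 —
Births: 1350 * 0.226 = 305
Band 2: 580 * 0.963 = 559
Band 3: 1350 * 0.977 = 1319
Band 4: 2530 * 0.941 = 2381
Band 5: 2330 * 0.951 + 1530 * 0.383 = 2216 + 586 = 2802
Net migration: Band 3 − 145 → 1174; Band 5 − 145 → 2657
End of period: [305, 559, 1174, 2381, 2657]
— Period 2 —
Births: 559 * 0.226 = 126
Band 2: 305 * 0.963 = 294
Band 3: 559 * 0.977 = 546
Band 4: 1174 * 0.941 = 1105
Band 5: 2381 * 0.951 + 2657 * 0.383 = 2264 + 1018 = 3282
Net migration: Band 3 − 145 → 401; Band 5 − 145 → 3137
End of period: [126, 294, 401, 1105, 3137]
— Period 3 —
Births: 294 * 0.226 = 66
Band 2: 126 * 0.963 = 121
Band 3: 294 * 0.977 = 287
Band 4: 401 * 0.941 = 377
Band 5: 1105 * 0.951 + 3137 * 0.383 = 1051 + 1201 = 2252
Net migration: Band 3 − 145 → 142; Band 5 − 145 → 2107
End of period: [66, 121, 142, 377, 2107]

2107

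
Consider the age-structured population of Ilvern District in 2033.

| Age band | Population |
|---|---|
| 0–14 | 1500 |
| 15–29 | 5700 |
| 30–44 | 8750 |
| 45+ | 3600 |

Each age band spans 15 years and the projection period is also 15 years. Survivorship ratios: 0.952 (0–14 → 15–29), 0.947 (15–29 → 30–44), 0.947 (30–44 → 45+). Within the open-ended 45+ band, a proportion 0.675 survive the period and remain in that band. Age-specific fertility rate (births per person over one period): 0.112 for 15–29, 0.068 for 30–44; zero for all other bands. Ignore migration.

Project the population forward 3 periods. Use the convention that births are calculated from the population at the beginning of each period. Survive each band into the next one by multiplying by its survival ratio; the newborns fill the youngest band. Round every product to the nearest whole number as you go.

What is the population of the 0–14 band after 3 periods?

Let group 1 be 0–14 through group 4 = 45+.
Period 1.
Births: 5700 * 0.112 = 638, 8750 * 0.068 = 595 → total 1233
Group 2: 1500 * 0.952 = 1428
Group 3: 5700 * 0.947 = 5398
Group 4: 8750 * 0.947 + 3600 * 0.675 = 8286 + 2430 = 10716
Giving 1233 / 1428 / 5398 / 10716.
Period 2.
Births: 1428 * 0.112 = 160, 5398 * 0.068 = 367 → total 527
Group 2: 1233 * 0.952 = 1174
Group 3: 1428 * 0.947 = 1352
Group 4: 5398 * 0.947 + 10716 * 0.675 = 5112 + 7233 = 12345
Giving 527 / 1174 / 1352 / 12345.
Period 3.
Births: 1174 * 0.112 = 131, 1352 * 0.068 = 92 → total 223
Group 2: 527 * 0.952 = 502
Group 3: 1174 * 0.947 = 1112
Group 4: 1352 * 0.947 + 12345 * 0.675 = 1280 + 8333 = 9613
Giving 223 / 502 / 1112 / 9613.

223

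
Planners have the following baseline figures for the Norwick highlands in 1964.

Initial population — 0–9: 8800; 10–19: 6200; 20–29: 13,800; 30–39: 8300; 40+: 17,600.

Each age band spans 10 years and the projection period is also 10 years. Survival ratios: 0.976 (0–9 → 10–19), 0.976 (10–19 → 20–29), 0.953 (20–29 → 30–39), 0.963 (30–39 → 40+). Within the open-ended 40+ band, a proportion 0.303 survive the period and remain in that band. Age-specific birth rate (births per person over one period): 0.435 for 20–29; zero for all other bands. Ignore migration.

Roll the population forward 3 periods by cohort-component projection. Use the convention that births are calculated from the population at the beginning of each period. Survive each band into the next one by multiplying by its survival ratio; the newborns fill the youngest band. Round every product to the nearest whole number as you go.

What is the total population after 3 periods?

[period 1]
Births: 13800 * 0.435 = 6003
10–19: 8800 * 0.976 = 8589
20–29: 6200 * 0.976 = 6051
30–39: 13800 * 0.953 = 13151
40+: 8300 * 0.963 + 17600 * 0.303 = 7993 + 5333 = 13326
Population now: 0–9=6003, 10–19=8589, 20–29=6051, 30–39=13151, 40+=13326
[period 2]
Births: 6051 * 0.435 = 2632
10–19: 6003 * 0.976 = 5859
20–29: 8589 * 0.976 = 8383
30–39: 6051 * 0.953 = 5767
40+: 13151 * 0.963 + 13326 * 0.303 = 12664 + 4038 = 16702
Population now: 0–9=2632, 10–19=5859, 20–29=8383, 30–39=5767, 40+=16702
[period 3]
Births: 8383 * 0.435 = 3647
10–19: 2632 * 0.976 = 2569
20–29: 5859 * 0.976 = 5718
30–39: 8383 * 0.953 = 7989
40+: 5767 * 0.963 + 16702 * 0.303 = 5554 + 5061 = 10615
Population now: 0–9=3647, 10–19=2569, 20–29=5718, 30–39=7989, 40+=10615
Total after period 3: 3647 + 2569 + 5718 + 7989 + 10615 = 30538

30538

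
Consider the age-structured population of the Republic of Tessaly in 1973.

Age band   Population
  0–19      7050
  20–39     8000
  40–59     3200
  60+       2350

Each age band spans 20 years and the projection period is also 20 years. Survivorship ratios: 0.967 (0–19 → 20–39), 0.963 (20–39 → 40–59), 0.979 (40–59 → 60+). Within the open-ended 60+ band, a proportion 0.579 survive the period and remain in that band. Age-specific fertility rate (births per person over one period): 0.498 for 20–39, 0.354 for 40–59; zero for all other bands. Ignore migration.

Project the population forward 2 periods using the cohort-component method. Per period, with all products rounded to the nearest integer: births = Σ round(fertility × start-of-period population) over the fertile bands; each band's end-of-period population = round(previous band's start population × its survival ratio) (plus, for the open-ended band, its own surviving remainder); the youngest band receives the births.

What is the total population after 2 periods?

27779

After projecting period 1:
Births: 8000 × 0.498 = 3984, 3200 × 0.354 = 1133 — total 5117
20–39: 7050 × 0.967 = 6817
40–59: 8000 × 0.963 = 7704
60+: 3200 × 0.979 + 2350 × 0.579 = 3133 + 1361 = 4494
Population now: 0–19=5117, 20–39=6817, 40–59=7704, 60+=4494
After projecting period 2:
Births: 6817 × 0.498 = 3395, 7704 × 0.354 = 2727 — total 6122
20–39: 5117 × 0.967 = 4948
40–59: 6817 × 0.963 = 6565
60+: 7704 × 0.979 + 4494 × 0.579 = 7542 + 2602 = 10144
Population now: 0–19=6122, 20–39=4948, 40–59=6565, 60+=10144
Total after period 2: 6122 + 4948 + 6565 + 10144 = 27779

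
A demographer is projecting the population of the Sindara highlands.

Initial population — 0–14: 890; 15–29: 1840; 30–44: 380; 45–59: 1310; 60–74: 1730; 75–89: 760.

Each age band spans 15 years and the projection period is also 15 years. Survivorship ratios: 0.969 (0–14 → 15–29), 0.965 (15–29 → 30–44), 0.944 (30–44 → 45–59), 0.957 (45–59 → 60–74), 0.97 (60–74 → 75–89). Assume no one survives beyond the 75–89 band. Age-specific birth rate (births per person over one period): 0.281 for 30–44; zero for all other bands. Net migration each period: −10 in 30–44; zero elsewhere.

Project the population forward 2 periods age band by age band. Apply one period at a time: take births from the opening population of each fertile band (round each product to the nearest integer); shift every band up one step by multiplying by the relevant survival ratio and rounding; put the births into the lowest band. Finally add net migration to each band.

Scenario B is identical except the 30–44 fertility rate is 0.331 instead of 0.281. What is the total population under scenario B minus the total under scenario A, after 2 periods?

Numbering the bands 1..6 from youngest to oldest:
Period 1.
Births: 380 × 0.281 = 107
Band 2: 890 × 0.969 = 862
Band 3: 1840 × 0.965 = 1776
Band 4: 380 × 0.944 = 359
Band 5: 1310 × 0.957 = 1254
Band 6: 1730 × 0.97 = 1678
Net migration: Band 3 − 10 → 1766
Population now: 0–14=107, 15–29=862, 30–44=1766, 45–59=359, 60–74=1254, 75–89=1678
Period 2.
Births: 1766 × 0.281 = 496
Band 2: 107 × 0.969 = 104
Band 3: 862 × 0.965 = 832
Band 4: 1766 × 0.944 = 1667
Band 5: 359 × 0.957 = 344
Band 6: 1254 × 0.97 = 1216
Net migration: Band 3 − 10 → 822
Population now: 0–14=496, 15–29=104, 30–44=822, 45–59=1667, 60–74=344, 75–89=1216
Scenario A total after 2 periods: 4649
Scenario B projection —
Period 1.
Births: 380 × 0.331 = 126
Band 2: 890 × 0.969 = 862
Band 3: 1840 × 0.965 = 1776
Band 4: 380 × 0.944 = 359
Band 5: 1310 × 0.957 = 1254
Band 6: 1730 × 0.97 = 1678
Net migration: Band 3 − 10 → 1766
Population now: 0–14=126, 15–29=862, 30–44=1766, 45–59=359, 60–74=1254, 75–89=1678
Period 2.
Births: 1766 × 0.331 = 585
Band 2: 126 × 0.969 = 122
Band 3: 862 × 0.965 = 832
Band 4: 1766 × 0.944 = 1667
Band 5: 359 × 0.957 = 344
Band 6: 1254 × 0.97 = 1216
Net migration: Band 3 − 10 → 822
Population now: 0–14=585, 15–29=122, 30–44=822, 45–59=1667, 60–74=344, 75–89=1216
Scenario B total after 2 periods: 4756
Difference B − A = 4756 − 4649 = 107

107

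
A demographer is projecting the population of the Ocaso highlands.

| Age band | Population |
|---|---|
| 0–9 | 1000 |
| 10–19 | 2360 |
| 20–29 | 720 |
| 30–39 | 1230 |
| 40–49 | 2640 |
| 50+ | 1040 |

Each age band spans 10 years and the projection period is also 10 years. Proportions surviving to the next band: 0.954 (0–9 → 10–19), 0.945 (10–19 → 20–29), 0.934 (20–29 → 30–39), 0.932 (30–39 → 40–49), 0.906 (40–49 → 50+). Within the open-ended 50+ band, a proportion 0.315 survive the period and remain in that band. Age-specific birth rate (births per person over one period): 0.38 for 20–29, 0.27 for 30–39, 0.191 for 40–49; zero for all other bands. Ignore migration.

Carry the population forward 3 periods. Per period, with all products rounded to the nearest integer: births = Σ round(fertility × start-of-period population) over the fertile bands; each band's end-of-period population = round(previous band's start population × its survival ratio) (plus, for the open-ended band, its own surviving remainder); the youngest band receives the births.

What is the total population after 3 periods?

7163

— Period 1 —
Births: 720 * 0.38 = 274, 1230 * 0.27 = 332, 2640 * 0.191 = 504 → total 1110
10–19: 1000 * 0.954 = 954
20–29: 2360 * 0.945 = 2230
30–39: 720 * 0.934 = 672
40–49: 1230 * 0.932 = 1146
50+: 2640 * 0.906 + 1040 * 0.315 = 2392 + 328 = 2720
Population now: 0–9=1110, 10–19=954, 20–29=2230, 30–39=672, 40–49=1146, 50+=2720
— Period 2 —
Births: 2230 * 0.38 = 847, 672 * 0.27 = 181, 1146 * 0.191 = 219 → total 1247
10–19: 1110 * 0.954 = 1059
20–29: 954 * 0.945 = 902
30–39: 2230 * 0.934 = 2083
40–49: 672 * 0.932 = 626
50+: 1146 * 0.906 + 2720 * 0.315 = 1038 + 857 = 1895
Population now: 0–9=1247, 10–19=1059, 20–29=902, 30–39=2083, 40–49=626, 50+=1895
— Period 3 —
Births: 902 * 0.38 = 343, 2083 * 0.27 = 562, 626 * 0.191 = 120 → total 1025
10–19: 1247 * 0.954 = 1190
20–29: 1059 * 0.945 = 1001
30–39: 902 * 0.934 = 842
40–49: 2083 * 0.932 = 1941
50+: 626 * 0.906 + 1895 * 0.315 = 567 + 597 = 1164
Population now: 0–9=1025, 10–19=1190, 20–29=1001, 30–39=842, 40–49=1941, 50+=1164
Total after period 3: 1025 + 1190 + 1001 + 842 + 1941 + 1164 = 7163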